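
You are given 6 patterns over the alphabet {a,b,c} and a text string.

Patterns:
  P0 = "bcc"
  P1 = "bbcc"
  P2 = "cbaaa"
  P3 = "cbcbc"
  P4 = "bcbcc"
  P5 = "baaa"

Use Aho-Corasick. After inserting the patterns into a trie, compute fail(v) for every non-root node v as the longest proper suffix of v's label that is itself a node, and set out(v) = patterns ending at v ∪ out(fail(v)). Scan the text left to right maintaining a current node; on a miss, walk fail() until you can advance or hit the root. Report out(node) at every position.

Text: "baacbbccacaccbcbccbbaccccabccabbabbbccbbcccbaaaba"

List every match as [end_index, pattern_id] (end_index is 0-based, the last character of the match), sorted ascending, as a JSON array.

Build:
Trie nodes:
  0='ε' goto b→1 c→7
  1='b' goto a→18 b→4 c→2
  2='bc' goto b→15 c→3
  3='bcc' goto ·  ←P0
  4='bb' goto c→5
  5='bbc' goto c→6
  6='bbcc' goto ·  ←P1
  7='c' goto b→8
  8='cb' goto a→9 c→12
  9='cba' goto a→10
  10='cbaa' goto a→11
  11='cbaaa' goto ·  ←P2
  12='cbc' goto b→13
  13='cbcb' goto c→14
  14='cbcbc' goto ·  ←P3
  15='bcb' goto c→16
  16='bcbc' goto c→17
  17='bcbcc' goto ·  ←P4
  18='ba' goto a→19
  19='baa' goto a→20
  20='baaa' goto ·  ←P5

BFS fail/out derivation:
  n1('b'): parent n0 fail=0; on 'b' 0 → fail=0;  out ∅∪∅=∅
  n7('c'): parent n0 fail=0; on 'c' 0 → fail=0;  out ∅∪∅=∅
  n2('bc'): parent n1 fail=0; on 'c' 0 → fail=7;  out ∅∪∅=∅
  n4('bb'): parent n1 fail=0; on 'b' 0 → fail=1;  out ∅∪∅=∅
  n8('cb'): parent n7 fail=0; on 'b' 0 → fail=1;  out ∅∪∅=∅
  n18('ba'): parent n1 fail=0; on 'a' 0 → fail=0;  out ∅∪∅=∅
  n3('bcc'): parent n2 fail=7; on 'c' 7→0 → fail=7;  out {0}∪∅={0}
  n5('bbc'): parent n4 fail=1; on 'c' 1 → fail=2;  out ∅∪∅=∅
  n9('cba'): parent n8 fail=1; on 'a' 1 → fail=18;  out ∅∪∅=∅
  n12('cbc'): parent n8 fail=1; on 'c' 1 → fail=2;  out ∅∪∅=∅
  n15('bcb'): parent n2 fail=7; on 'b' 7 → fail=8;  out ∅∪∅=∅
  n19('baa'): parent n18 fail=0; on 'a' 0 → fail=0;  out ∅∪∅=∅
  n6('bbcc'): parent n5 fail=2; on 'c' 2 → fail=3;  out {1}∪{0}={0,1}
  n10('cbaa'): parent n9 fail=18; on 'a' 18 → fail=19;  out ∅∪∅=∅
  n13('cbcb'): parent n12 fail=2; on 'b' 2 → fail=15;  out ∅∪∅=∅
  n16('bcbc'): parent n15 fail=8; on 'c' 8 → fail=12;  out ∅∪∅=∅
  n20('baaa'): parent n19 fail=0; on 'a' 0 → fail=0;  out {5}∪∅={5}
  n11('cbaaa'): parent n10 fail=19; on 'a' 19 → fail=20;  out {2}∪{5}={2,5}
  n14('cbcbc'): parent n13 fail=15; on 'c' 15 → fail=16;  out {3}∪∅={3}
  n17('bcbcc'): parent n16 fail=12; on 'c' 12→2 → fail=3;  out {4}∪{0}={0,4}

Text stream:
pos 0 'b': at 1
pos 1 'a': at 18
pos 2 'a': at 19
pos 3 'c': at 7 ·f
pos 4 'b': at 8
pos 5 'b': at 4 ·f
pos 6 'c': at 5
pos 7 'c': at 6  ** P0@[5:7],P1@[4:7]
pos 8 'a': at 0 ·f
pos 9 'c': at 7
pos 10 'a': at 0 ·f
pos 11 'c': at 7
pos 12 'c': at 7 ·f
pos 13 'b': at 8
pos 14 'c': at 12
pos 15 'b': at 13
pos 16 'c': at 14  ** P3@[12:16]
pos 17 'c': at 17 ·f  ** P0@[15:17],P4@[13:17]
pos 18 'b': at 8 ·f
pos 19 'b': at 4 ·f
pos 20 'a': at 18 ·f
pos 21 'c': at 7 ·f
pos 22 'c': at 7 ·f
pos 23 'c': at 7 ·f
pos 24 'c': at 7 ·f
pos 25 'a': at 0 ·f
pos 26 'b': at 1
pos 27 'c': at 2
pos 28 'c': at 3  ** P0@[26:28]
pos 29 'a': at 0 ·f
pos 30 'b': at 1
pos 31 'b': at 4
pos 32 'a': at 18 ·f
pos 33 'b': at 1 ·f
pos 34 'b': at 4
pos 35 'b': at 4 ·f
pos 36 'c': at 5
pos 37 'c': at 6  ** P0@[35:37],P1@[34:37]
pos 38 'b': at 8 ·f
pos 39 'b': at 4 ·f
pos 40 'c': at 5
pos 41 'c': at 6  ** P0@[39:41],P1@[38:41]
pos 42 'c': at 7 ·f
pos 43 'b': at 8
pos 44 'a': at 9
pos 45 'a': at 10
pos 46 'a': at 11  ** P2@[42:46],P5@[43:46]
pos 47 'b': at 1 ·f
pos 48 'a': at 18

Result: [[7,0],[7,1],[16,3],[17,0],[17,4],[28,0],[37,0],[37,1],[41,0],[41,1],[46,2],[46,5]]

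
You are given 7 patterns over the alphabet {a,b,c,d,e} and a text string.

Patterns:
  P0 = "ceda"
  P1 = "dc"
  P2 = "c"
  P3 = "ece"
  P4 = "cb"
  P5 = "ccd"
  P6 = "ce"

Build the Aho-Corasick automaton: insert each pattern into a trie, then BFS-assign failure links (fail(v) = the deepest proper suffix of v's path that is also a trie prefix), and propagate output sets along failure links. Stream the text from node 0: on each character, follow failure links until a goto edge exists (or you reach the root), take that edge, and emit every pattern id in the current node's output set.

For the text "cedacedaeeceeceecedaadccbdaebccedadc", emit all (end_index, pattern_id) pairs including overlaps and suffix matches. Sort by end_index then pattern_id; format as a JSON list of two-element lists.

Build:
Trie (insert patterns):
  0='ε' goto c→1 d→5 e→7
  1='c' goto b→10 c→11 e→2  ←P2
  2='ce' goto d→3  ←P6
  3='ced' goto a→4
  4='ceda' goto ·  ←P0
  5='d' goto c→6
  6='dc' goto ·  ←P1
  7='e' goto c→8
  8='ec' goto e→9
  9='ece' goto ·  ←P3
  10='cb' goto ·  ←P4
  11='cc' goto d→12
  12='ccd' goto ·  ←P5

BFS fail/out derivation:
  fail(1) 'c': from fail(0)=0 chase 'c': 0 ⇒ 0;  out={2}∪out(0)={2}
  fail(5) 'd': from fail(0)=0 chase 'd': 0 ⇒ 0;  out=∅∪out(0)=∅
  fail(7) 'e': from fail(0)=0 chase 'e': 0 ⇒ 0;  out=∅∪out(0)=∅
  fail(2) 'ce': from fail(1)=0 chase 'e': 0 ⇒ 7;  out={6}∪out(7)={6}
  fail(6) 'dc': from fail(5)=0 chase 'c': 0 ⇒ 1;  out={1}∪out(1)={1,2}
  fail(8) 'ec': from fail(7)=0 chase 'c': 0 ⇒ 1;  out=∅∪out(1)={2}
  fail(10) 'cb': from fail(1)=0 chase 'b': 0 ⇒ 0;  out={4}∪out(0)={4}
  fail(11) 'cc': from fail(1)=0 chase 'c': 0 ⇒ 1;  out=∅∪out(1)={2}
  fail(3) 'ced': from fail(2)=7 chase 'd': 7→0 ⇒ 5;  out=∅∪out(5)=∅
  fail(9) 'ece': from fail(8)=1 chase 'e': 1 ⇒ 2;  out={3}∪out(2)={3,6}
  fail(12) 'ccd': from fail(11)=1 chase 'd': 1→0 ⇒ 5;  out={5}∪out(5)={5}
  fail(4) 'ceda': from fail(3)=5 chase 'a': 5→0 ⇒ 0;  out={0}∪out(0)={0}

Run:
i=0 'c': node 0→1  ** P2@[0:0]
i=1 'e': node 1→2  ** P6@[0:1]
i=2 'd': node 2→3
i=3 'a': node 3→4  ** P0@[0:3]
i=4 'c': node 4→1 (fail-walked)  ** P2@[4:4]
i=5 'e': node 1→2  ** P6@[4:5]
i=6 'd': node 2→3
i=7 'a': node 3→4  ** P0@[4:7]
i=8 'e': node 4→7 (fail-walked)
i=9 'e': node 7→7 (fail-walked)
i=10 'c': node 7→8  ** P2@[10:10]
i=11 'e': node 8→9  ** P3@[9:11],P6@[10:11]
i=12 'e': node 9→7 (fail-walked)
i=13 'c': node 7→8  ** P2@[13:13]
i=14 'e': node 8→9  ** P3@[12:14],P6@[13:14]
i=15 'e': node 9→7 (fail-walked)
i=16 'c': node 7→8  ** P2@[16:16]
i=17 'e': node 8→9  ** P3@[15:17],P6@[16:17]
i=18 'd': node 9→3 (fail-walked)
i=19 'a': node 3→4  ** P0@[16:19]
i=20 'a': node 4→0 (fail-walked)
i=21 'd': node 0→5
i=22 'c': node 5→6  ** P1@[21:22],P2@[22:22]
i=23 'c': node 6→11 (fail-walked)  ** P2@[23:23]
i=24 'b': node 11→10 (fail-walked)  ** P4@[23:24]
i=25 'd': node 10→5 (fail-walked)
i=26 'a': node 5→0 (fail-walked)
i=27 'e': node 0→7
i=28 'b': node 7→0 (fail-walked)
i=29 'c': node 0→1  ** P2@[29:29]
i=30 'c': node 1→11  ** P2@[30:30]
i=31 'e': node 11→2 (fail-walked)  ** P6@[30:31]
i=32 'd': node 2→3
i=33 'a': node 3→4  ** P0@[30:33]
i=34 'd': node 4→5 (fail-walked)
i=35 'c': node 5→6  ** P1@[34:35],P2@[35:35]

Result: [[0,2],[1,6],[3,0],[4,2],[5,6],[7,0],[10,2],[11,3],[11,6],[13,2],[14,3],[14,6],[16,2],[17,3],[17,6],[19,0],[22,1],[22,2],[23,2],[24,4],[29,2],[30,2],[31,6],[33,0],[35,1],[35,2]]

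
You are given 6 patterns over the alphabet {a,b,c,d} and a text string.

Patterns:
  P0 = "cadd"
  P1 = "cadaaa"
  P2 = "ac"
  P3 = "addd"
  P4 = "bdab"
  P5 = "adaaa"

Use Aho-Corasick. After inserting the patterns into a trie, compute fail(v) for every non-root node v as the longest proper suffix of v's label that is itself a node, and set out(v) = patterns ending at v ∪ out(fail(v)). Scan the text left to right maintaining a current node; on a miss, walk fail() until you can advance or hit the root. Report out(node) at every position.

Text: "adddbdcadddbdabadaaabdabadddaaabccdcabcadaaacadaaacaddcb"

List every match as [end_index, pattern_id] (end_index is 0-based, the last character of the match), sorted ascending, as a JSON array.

Build automaton:
Trie (insert patterns):
  0='ε' goto a→8 b→13 c→1
  1='c' goto a→2
  2='ca' goto d→3
  3='cad' goto a→5 d→4
  4='cadd' goto ·  ←P0
  5='cada' goto a→6
  6='cadaa' goto a→7
  7='cadaaa' goto ·  ←P1
  8='a' goto c→9 d→10
  9='ac' goto ·  ←P2
  10='ad' goto a→17 d→11
  11='add' goto d→12
  12='addd' goto ·  ←P3
  13='b' goto d→14
  14='bd' goto a→15
  15='bda' goto b→16
  16='bdab' goto ·  ←P4
  17='ada' goto a→18
  18='adaa' goto a→19
  19='adaaa' goto ·  ←P5

BFS fail/out derivation:
  fail(1) 'c': from fail(0)=0 chase 'c': 0 ⇒ 0;  out=∅∪out(0)=∅
  fail(8) 'a': from fail(0)=0 chase 'a': 0 ⇒ 0;  out=∅∪out(0)=∅
  fail(13) 'b': from fail(0)=0 chase 'b': 0 ⇒ 0;  out=∅∪out(0)=∅
  fail(2) 'ca': from fail(1)=0 chase 'a': 0 ⇒ 8;  out=∅∪out(8)=∅
  fail(9) 'ac': from fail(8)=0 chase 'c': 0 ⇒ 1;  out={2}∪out(1)={2}
  fail(10) 'ad': from fail(8)=0 chase 'd': 0 ⇒ 0;  out=∅∪out(0)=∅
  fail(14) 'bd': from fail(13)=0 chase 'd': 0 ⇒ 0;  out=∅∪out(0)=∅
  fail(3) 'cad': from fail(2)=8 chase 'd': 8 ⇒ 10;  out=∅∪out(10)=∅
  fail(11) 'add': from fail(10)=0 chase 'd': 0 ⇒ 0;  out=∅∪out(0)=∅
  fail(15) 'bda': from fail(14)=0 chase 'a': 0 ⇒ 8;  out=∅∪out(8)=∅
  fail(17) 'ada': from fail(10)=0 chase 'a': 0 ⇒ 8;  out=∅∪out(8)=∅
  fail(4) 'cadd': from fail(3)=10 chase 'd': 10 ⇒ 11;  out={0}∪out(11)={0}
  fail(5) 'cada': from fail(3)=10 chase 'a': 10 ⇒ 17;  out=∅∪out(17)=∅
  fail(12) 'addd': from fail(11)=0 chase 'd': 0 ⇒ 0;  out={3}∪out(0)={3}
  fail(16) 'bdab': from fail(15)=8 chase 'b': 8→0 ⇒ 13;  out={4}∪out(13)={4}
  fail(18) 'adaa': from fail(17)=8 chase 'a': 8→0 ⇒ 8;  out=∅∪out(8)=∅
  fail(6) 'cadaa': from fail(5)=17 chase 'a': 17 ⇒ 18;  out=∅∪out(18)=∅
  fail(19) 'adaaa': from fail(18)=8 chase 'a': 8→0 ⇒ 8;  out={5}∪out(8)={5}
  fail(7) 'cadaaa': from fail(6)=18 chase 'a': 18 ⇒ 19;  out={1}∪out(19)={1,5}

Run:
i=0 'a': node 0→8
i=1 'd': node 8→10
i=2 'd': node 10→11
i=3 'd': node 11→12  emit P3@[0:3]
i=4 'b': node 12→13 ·f
i=5 'd': node 13→14
i=6 'c': node 14→1 ·f
i=7 'a': node 1→2
i=8 'd': node 2→3
i=9 'd': node 3→4  emit P0@[6:9]
i=10 'd': node 4→12 ·f  emit P3@[7:10]
i=11 'b': node 12→13 ·f
i=12 'd': node 13→14
i=13 'a': node 14→15
i=14 'b': node 15→16  emit P4@[11:14]
i=15 'a': node 16→8 ·f
i=16 'd': node 8→10
i=17 'a': node 10→17
i=18 'a': node 17→18
i=19 'a': node 18→19  emit P5@[15:19]
i=20 'b': node 19→13 ·f
i=21 'd': node 13→14
i=22 'a': node 14→15
i=23 'b': node 15→16  emit P4@[20:23]
i=24 'a': node 16→8 ·f
i=25 'd': node 8→10
i=26 'd': node 10→11
i=27 'd': node 11→12  emit P3@[24:27]
i=28 'a': node 12→8 ·f
i=29 'a': node 8→8 ·f
i=30 'a': node 8→8 ·f
i=31 'b': node 8→13 ·f
i=32 'c': node 13→1 ·f
i=33 'c': node 1→1 ·f
i=34 'd': node 1→0 ·f
i=35 'c': node 0→1
i=36 'a': node 1→2
i=37 'b': node 2→13 ·f
i=38 'c': node 13→1 ·f
i=39 'a': node 1→2
i=40 'd': node 2→3
i=41 'a': node 3→5
i=42 'a': node 5→6
i=43 'a': node 6→7  emit P1@[38:43],P5@[39:43]
i=44 'c': node 7→9 ·f  emit P2@[43:44]
i=45 'a': node 9→2 ·f
i=46 'd': node 2→3
i=47 'a': node 3→5
i=48 'a': node 5→6
i=49 'a': node 6→7  emit P1@[44:49],P5@[45:49]
i=50 'c': node 7→9 ·f  emit P2@[49:50]
i=51 'a': node 9→2 ·f
i=52 'd': node 2→3
i=53 'd': node 3→4  emit P0@[50:53]
i=54 'c': node 4→1 ·f
i=55 'b': node 1→13 ·f

Result: [[3,3],[9,0],[10,3],[14,4],[19,5],[23,4],[27,3],[43,1],[43,5],[44,2],[49,1],[49,5],[50,2],[53,0]]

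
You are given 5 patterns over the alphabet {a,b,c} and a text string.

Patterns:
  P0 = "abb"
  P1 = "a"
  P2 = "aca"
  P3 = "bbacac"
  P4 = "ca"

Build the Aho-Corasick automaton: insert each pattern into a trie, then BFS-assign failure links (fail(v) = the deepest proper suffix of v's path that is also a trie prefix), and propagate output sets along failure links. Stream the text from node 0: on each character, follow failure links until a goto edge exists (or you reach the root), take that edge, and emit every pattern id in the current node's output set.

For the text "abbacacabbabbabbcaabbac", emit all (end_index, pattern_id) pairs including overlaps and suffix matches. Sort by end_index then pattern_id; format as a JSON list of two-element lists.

Build automaton:
Trie (insert patterns):
  0='ε' goto a→1 b→6 c→12
  1='a' goto b→2 c→4  ←P1
  2='ab' goto b→3
  3='abb' goto ·  ←P0
  4='ac' goto a→5
  5='aca' goto ·  ←P2
  6='b' goto b→7
  7='bb' goto a→8
  8='bba' goto c→9
  9='bbac' goto a→10
  10='bbaca' goto c→11
  11='bbacac' goto ·  ←P3
  12='c' goto a→13
  13='ca' goto ·  ←P4

Failure links (BFS by depth):
  fail(1) 'a': from fail(0)=0 chase 'a': 0 ⇒ 0;  out={1}∪out(0)={1}
  fail(6) 'b': from fail(0)=0 chase 'b': 0 ⇒ 0;  out=∅∪out(0)=∅
  fail(12) 'c': from fail(0)=0 chase 'c': 0 ⇒ 0;  out=∅∪out(0)=∅
  fail(2) 'ab': from fail(1)=0 chase 'b': 0 ⇒ 6;  out=∅∪out(6)=∅
  fail(4) 'ac': from fail(1)=0 chase 'c': 0 ⇒ 12;  out=∅∪out(12)=∅
  fail(7) 'bb': from fail(6)=0 chase 'b': 0 ⇒ 6;  out=∅∪out(6)=∅
  fail(13) 'ca': from fail(12)=0 chase 'a': 0 ⇒ 1;  out={4}∪out(1)={1,4}
  fail(3) 'abb': from fail(2)=6 chase 'b': 6 ⇒ 7;  out={0}∪out(7)={0}
  fail(5) 'aca': from fail(4)=12 chase 'a': 12 ⇒ 13;  out={2}∪out(13)={1,2,4}
  fail(8) 'bba': from fail(7)=6 chase 'a': 6→0 ⇒ 1;  out=∅∪out(1)={1}
  fail(9) 'bbac': from fail(8)=1 chase 'c': 1 ⇒ 4;  out=∅∪out(4)=∅
  fail(10) 'bbaca': from fail(9)=4 chase 'a': 4 ⇒ 5;  out=∅∪out(5)={1,2,4}
  fail(11) 'bbacac': from fail(10)=5 chase 'c': 5→13→1 ⇒ 4;  out={3}∪out(4)={3}

Scan:
pos 0 'a': at 1  emit P1@[0:0]
pos 1 'b': at 2
pos 2 'b': at 3  emit P0@[0:2]
pos 3 'a': at 8 (fail-walked)  emit P1@[3:3]
pos 4 'c': at 9
pos 5 'a': at 10  emit P1@[5:5],P2@[3:5],P4@[4:5]
pos 6 'c': at 11  emit P3@[1:6]
pos 7 'a': at 5 (fail-walked)  emit P1@[7:7],P2@[5:7],P4@[6:7]
pos 8 'b': at 2 (fail-walked)
pos 9 'b': at 3  emit P0@[7:9]
pos 10 'a': at 8 (fail-walked)  emit P1@[10:10]
pos 11 'b': at 2 (fail-walked)
pos 12 'b': at 3  emit P0@[10:12]
pos 13 'a': at 8 (fail-walked)  emit P1@[13:13]
pos 14 'b': at 2 (fail-walked)
pos 15 'b': at 3  emit P0@[13:15]
pos 16 'c': at 12 (fail-walked)
pos 17 'a': at 13  emit P1@[17:17],P4@[16:17]
pos 18 'a': at 1 (fail-walked)  emit P1@[18:18]
pos 19 'b': at 2
pos 20 'b': at 3  emit P0@[18:20]
pos 21 'a': at 8 (fail-walked)  emit P1@[21:21]
pos 22 'c': at 9

Matches: [[0,1],[2,0],[3,1],[5,1],[5,2],[5,4],[6,3],[7,1],[7,2],[7,4],[9,0],[10,1],[12,0],[13,1],[15,0],[17,1],[17,4],[18,1],[20,0],[21,1]]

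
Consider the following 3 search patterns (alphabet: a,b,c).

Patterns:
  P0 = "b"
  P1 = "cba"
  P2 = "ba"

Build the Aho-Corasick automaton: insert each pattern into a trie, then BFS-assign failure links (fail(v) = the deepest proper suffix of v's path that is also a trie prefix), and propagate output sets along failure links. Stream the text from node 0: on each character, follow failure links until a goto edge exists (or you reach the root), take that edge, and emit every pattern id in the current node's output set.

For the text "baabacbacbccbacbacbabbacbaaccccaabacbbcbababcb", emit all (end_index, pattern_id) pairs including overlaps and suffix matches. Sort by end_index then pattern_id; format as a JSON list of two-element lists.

Construct AC machine:
Trie nodes:
  0='ε' goto b→1 c→2
  1='b' goto a→5  ←P0
  2='c' goto b→3
  3='cb' goto a→4
  4='cba' goto ·  ←P1
  5='ba' goto ·  ←P2

BFS fail/out derivation:
  n1('b'): parent n0 fail=0; on 'b' 0 → fail=0;  out {0}∪∅={0}
  n2('c'): parent n0 fail=0; on 'c' 0 → fail=0;  out ∅∪∅=∅
  n3('cb'): parent n2 fail=0; on 'b' 0 → fail=1;  out ∅∪{0}={0}
  n5('ba'): parent n1 fail=0; on 'a' 0 → fail=0;  out {2}∪∅={2}
  n4('cba'): parent n3 fail=1; on 'a' 1 → fail=5;  out {1}∪{2}={1,2}

Text stream:
[0] read 'b'  n0⇒n1  → match P0@[0:0]
[1] read 'a'  n1⇒n5  → match P2@[0:1]
[2] read 'a'  n5⇒n0 (via fail)
[3] read 'b'  n0⇒n1  → match P0@[3:3]
[4] read 'a'  n1⇒n5  → match P2@[3:4]
[5] read 'c'  n5⇒n2 (via fail)
[6] read 'b'  n2⇒n3  → match P0@[6:6]
[7] read 'a'  n3⇒n4  → match P1@[5:7],P2@[6:7]
[8] read 'c'  n4⇒n2 (via fail)
[9] read 'b'  n2⇒n3  → match P0@[9:9]
[10] read 'c'  n3⇒n2 (via fail)
[11] read 'c'  n2⇒n2 (via fail)
[12] read 'b'  n2⇒n3  → match P0@[12:12]
[13] read 'a'  n3⇒n4  → match P1@[11:13],P2@[12:13]
[14] read 'c'  n4⇒n2 (via fail)
[15] read 'b'  n2⇒n3  → match P0@[15:15]
[16] read 'a'  n3⇒n4  → match P1@[14:16],P2@[15:16]
[17] read 'c'  n4⇒n2 (via fail)
[18] read 'b'  n2⇒n3  → match P0@[18:18]
[19] read 'a'  n3⇒n4  → match P1@[17:19],P2@[18:19]
[20] read 'b'  n4⇒n1 (via fail)  → match P0@[20:20]
[21] read 'b'  n1⇒n1 (via fail)  → match P0@[21:21]
[22] read 'a'  n1⇒n5  → match P2@[21:22]
[23] read 'c'  n5⇒n2 (via fail)
[24] read 'b'  n2⇒n3  → match P0@[24:24]
[25] read 'a'  n3⇒n4  → match P1@[23:25],P2@[24:25]
[26] read 'a'  n4⇒n0 (via fail)
[27] read 'c'  n0⇒n2
[28] read 'c'  n2⇒n2 (via fail)
[29] read 'c'  n2⇒n2 (via fail)
[30] read 'c'  n2⇒n2 (via fail)
[31] read 'a'  n2⇒n0 (via fail)
[32] read 'a'  n0⇒n0
[33] read 'b'  n0⇒n1  → match P0@[33:33]
[34] read 'a'  n1⇒n5  → match P2@[33:34]
[35] read 'c'  n5⇒n2 (via fail)
[36] read 'b'  n2⇒n3  → match P0@[36:36]
[37] read 'b'  n3⇒n1 (via fail)  → match P0@[37:37]
[38] read 'c'  n1⇒n2 (via fail)
[39] read 'b'  n2⇒n3  → match P0@[39:39]
[40] read 'a'  n3⇒n4  → match P1@[38:40],P2@[39:40]
[41] read 'b'  n4⇒n1 (via fail)  → match P0@[41:41]
[42] read 'a'  n1⇒n5  → match P2@[41:42]
[43] read 'b'  n5⇒n1 (via fail)  → match P0@[43:43]
[44] read 'c'  n1⇒n2 (via fail)
[45] read 'b'  n2⇒n3  → match P0@[45:45]

Result: [[0,0],[1,2],[3,0],[4,2],[6,0],[7,1],[7,2],[9,0],[12,0],[13,1],[13,2],[15,0],[16,1],[16,2],[18,0],[19,1],[19,2],[20,0],[21,0],[22,2],[24,0],[25,1],[25,2],[33,0],[34,2],[36,0],[37,0],[39,0],[40,1],[40,2],[41,0],[42,2],[43,0],[45,0]]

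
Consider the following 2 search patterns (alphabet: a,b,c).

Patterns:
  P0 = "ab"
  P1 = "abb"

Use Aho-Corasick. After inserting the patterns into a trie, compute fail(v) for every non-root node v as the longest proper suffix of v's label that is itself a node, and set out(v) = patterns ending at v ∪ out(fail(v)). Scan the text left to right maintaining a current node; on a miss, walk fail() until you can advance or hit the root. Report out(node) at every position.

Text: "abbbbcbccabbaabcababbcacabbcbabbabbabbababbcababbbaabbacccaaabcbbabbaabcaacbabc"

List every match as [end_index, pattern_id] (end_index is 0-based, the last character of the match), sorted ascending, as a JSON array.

Construct AC machine:
Trie (insert patterns):
  n0 'ε': a→1
  n1 'a': b→2
  n2 'ab': b→3  [P0 ends]
  n3 'abb': ·  [P1 ends]

BFS fail/out derivation:
  n1('a'): parent n0 fail=0; on 'a' 0 → fail=0;  out ∅∪∅=∅
  n2('ab'): parent n1 fail=0; on 'b' 0 → fail=0;  out {0}∪∅={0}
  n3('abb'): parent n2 fail=0; on 'b' 0 → fail=0;  out {1}∪∅={1}

Text stream:
[0] read 'a'  n0⇒n1
[1] read 'b'  n1⇒n2  ** P0@[0:1]
[2] read 'b'  n2⇒n3  ** P1@[0:2]
[3] read 'b'  n3⇒n0 ·f
[4] read 'b'  n0⇒n0
[5] read 'c'  n0⇒n0
[6] read 'b'  n0⇒n0
[7] read 'c'  n0⇒n0
[8] read 'c'  n0⇒n0
[9] read 'a'  n0⇒n1
[10] read 'b'  n1⇒n2  ** P0@[9:10]
[11] read 'b'  n2⇒n3  ** P1@[9:11]
[12] read 'a'  n3⇒n1 ·f
[13] read 'a'  n1⇒n1 ·f
[14] read 'b'  n1⇒n2  ** P0@[13:14]
[15] read 'c'  n2⇒n0 ·f
[16] read 'a'  n0⇒n1
[17] read 'b'  n1⇒n2  ** P0@[16:17]
[18] read 'a'  n2⇒n1 ·f
[19] read 'b'  n1⇒n2  ** P0@[18:19]
[20] read 'b'  n2⇒n3  ** P1@[18:20]
[21] read 'c'  n3⇒n0 ·f
[22] read 'a'  n0⇒n1
[23] read 'c'  n1⇒n0 ·f
[24] read 'a'  n0⇒n1
[25] read 'b'  n1⇒n2  ** P0@[24:25]
[26] read 'b'  n2⇒n3  ** P1@[24:26]
[27] read 'c'  n3⇒n0 ·f
[28] read 'b'  n0⇒n0
[29] read 'a'  n0⇒n1
[30] read 'b'  n1⇒n2  ** P0@[29:30]
[31] read 'b'  n2⇒n3  ** P1@[29:31]
[32] read 'a'  n3⇒n1 ·f
[33] read 'b'  n1⇒n2  ** P0@[32:33]
[34] read 'b'  n2⇒n3  ** P1@[32:34]
[35] read 'a'  n3⇒n1 ·f
[36] read 'b'  n1⇒n2  ** P0@[35:36]
[37] read 'b'  n2⇒n3  ** P1@[35:37]
[38] read 'a'  n3⇒n1 ·f
[39] read 'b'  n1⇒n2  ** P0@[38:39]
[40] read 'a'  n2⇒n1 ·f
[41] read 'b'  n1⇒n2  ** P0@[40:41]
[42] read 'b'  n2⇒n3  ** P1@[40:42]
[43] read 'c'  n3⇒n0 ·f
[44] read 'a'  n0⇒n1
[45] read 'b'  n1⇒n2  ** P0@[44:45]
[46] read 'a'  n2⇒n1 ·f
[47] read 'b'  n1⇒n2  ** P0@[46:47]
[48] read 'b'  n2⇒n3  ** P1@[46:48]
[49] read 'b'  n3⇒n0 ·f
[50] read 'a'  n0⇒n1
[51] read 'a'  n1⇒n1 ·f
[52] read 'b'  n1⇒n2  ** P0@[51:52]
[53] read 'b'  n2⇒n3  ** P1@[51:53]
[54] read 'a'  n3⇒n1 ·f
[55] read 'c'  n1⇒n0 ·f
[56] read 'c'  n0⇒n0
[57] read 'c'  n0⇒n0
[58] read 'a'  n0⇒n1
[59] read 'a'  n1⇒n1 ·f
[60] read 'a'  n1⇒n1 ·f
[61] read 'b'  n1⇒n2  ** P0@[60:61]
[62] read 'c'  n2⇒n0 ·f
[63] read 'b'  n0⇒n0
[64] read 'b'  n0⇒n0
[65] read 'a'  n0⇒n1
[66] read 'b'  n1⇒n2  ** P0@[65:66]
[67] read 'b'  n2⇒n3  ** P1@[65:67]
[68] read 'a'  n3⇒n1 ·f
[69] read 'a'  n1⇒n1 ·f
[70] read 'b'  n1⇒n2  ** P0@[69:70]
[71] read 'c'  n2⇒n0 ·f
[72] read 'a'  n0⇒n1
[73] read 'a'  n1⇒n1 ·f
[74] read 'c'  n1⇒n0 ·f
[75] read 'b'  n0⇒n0
[76] read 'a'  n0⇒n1
[77] read 'b'  n1⇒n2  ** P0@[76:77]
[78] read 'c'  n2⇒n0 ·f

All matches (sorted): [[1,0],[2,1],[10,0],[11,1],[14,0],[17,0],[19,0],[20,1],[25,0],[26,1],[30,0],[31,1],[33,0],[34,1],[36,0],[37,1],[39,0],[41,0],[42,1],[45,0],[47,0],[48,1],[52,0],[53,1],[61,0],[66,0],[67,1],[70,0],[77,0]]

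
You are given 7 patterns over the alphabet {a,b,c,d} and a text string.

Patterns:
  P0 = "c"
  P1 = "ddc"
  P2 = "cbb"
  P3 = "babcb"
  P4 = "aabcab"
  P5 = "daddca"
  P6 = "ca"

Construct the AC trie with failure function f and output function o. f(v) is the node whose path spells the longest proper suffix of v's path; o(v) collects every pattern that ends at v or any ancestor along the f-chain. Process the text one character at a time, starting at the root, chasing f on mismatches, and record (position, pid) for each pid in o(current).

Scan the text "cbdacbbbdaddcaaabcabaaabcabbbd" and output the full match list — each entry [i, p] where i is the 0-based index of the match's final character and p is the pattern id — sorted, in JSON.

Build automaton:
Trie (insert patterns):
  n0 'ε': a→12 b→7 c→1 d→2
  n1 'c': a→23 b→5  [P0 ends]
  n2 'd': a→18 d→3
  n3 'dd': c→4
  n4 'ddc': ·  [P1 ends]
  n5 'cb': b→6
  n6 'cbb': ·  [P2 ends]
  n7 'b': a→8
  n8 'ba': b→9
  n9 'bab': c→10
  n10 'babc': b→11
  n11 'babcb': ·  [P3 ends]
  n12 'a': a→13
  n13 'aa': b→14
  n14 'aab': c→15
  n15 'aabc': a→16
  n16 'aabca': b→17
  n17 'aabcab': ·  [P4 ends]
  n18 'da': d→19
  n19 'dad': d→20
  n20 'dadd': c→21
  n21 'daddc': a→22
  n22 'daddca': ·  [P5 ends]
  n23 'ca': ·  [P6 ends]

Failure links (BFS by depth):
  fail(1) 'c': from fail(0)=0 chase 'c': 0 ⇒ 0;  out={0}∪out(0)={0}
  fail(2) 'd': from fail(0)=0 chase 'd': 0 ⇒ 0;  out=∅∪out(0)=∅
  fail(7) 'b': from fail(0)=0 chase 'b': 0 ⇒ 0;  out=∅∪out(0)=∅
  fail(12) 'a': from fail(0)=0 chase 'a': 0 ⇒ 0;  out=∅∪out(0)=∅
  fail(3) 'dd': from fail(2)=0 chase 'd': 0 ⇒ 2;  out=∅∪out(2)=∅
  fail(5) 'cb': from fail(1)=0 chase 'b': 0 ⇒ 7;  out=∅∪out(7)=∅
  fail(8) 'ba': from fail(7)=0 chase 'a': 0 ⇒ 12;  out=∅∪out(12)=∅
  fail(13) 'aa': from fail(12)=0 chase 'a': 0 ⇒ 12;  out=∅∪out(12)=∅
  fail(18) 'da': from fail(2)=0 chase 'a': 0 ⇒ 12;  out=∅∪out(12)=∅
  fail(23) 'ca': from fail(1)=0 chase 'a': 0 ⇒ 12;  out={6}∪out(12)={6}
  fail(4) 'ddc': from fail(3)=2 chase 'c': 2→0 ⇒ 1;  out={1}∪out(1)={0,1}
  fail(6) 'cbb': from fail(5)=7 chase 'b': 7→0 ⇒ 7;  out={2}∪out(7)={2}
  fail(9) 'bab': from fail(8)=12 chase 'b': 12→0 ⇒ 7;  out=∅∪out(7)=∅
  fail(14) 'aab': from fail(13)=12 chase 'b': 12→0 ⇒ 7;  out=∅∪out(7)=∅
  fail(19) 'dad': from fail(18)=12 chase 'd': 12→0 ⇒ 2;  out=∅∪out(2)=∅
  fail(10) 'babc': from fail(9)=7 chase 'c': 7→0 ⇒ 1;  out=∅∪out(1)={0}
  fail(15) 'aabc': from fail(14)=7 chase 'c': 7→0 ⇒ 1;  out=∅∪out(1)={0}
  fail(20) 'dadd': from fail(19)=2 chase 'd': 2 ⇒ 3;  out=∅∪out(3)=∅
  fail(11) 'babcb': from fail(10)=1 chase 'b': 1 ⇒ 5;  out={3}∪out(5)={3}
  fail(16) 'aabca': from fail(15)=1 chase 'a': 1 ⇒ 23;  out=∅∪out(23)={6}
  fail(21) 'daddc': from fail(20)=3 chase 'c': 3 ⇒ 4;  out=∅∪out(4)={0,1}
  fail(17) 'aabcab': from fail(16)=23 chase 'b': 23→12→0 ⇒ 7;  out={4}∪out(7)={4}
  fail(22) 'daddca': from fail(21)=4 chase 'a': 4→1 ⇒ 23;  out={5}∪out(23)={5,6}

Run:
i=0 'c': node 0→1  ** P0@[0:0]
i=1 'b': node 1→5
i=2 'd': node 5→2 (via fail)
i=3 'a': node 2→18
i=4 'c': node 18→1 (via fail)  ** P0@[4:4]
i=5 'b': node 1→5
i=6 'b': node 5→6  ** P2@[4:6]
i=7 'b': node 6→7 (via fail)
i=8 'd': node 7→2 (via fail)
i=9 'a': node 2→18
i=10 'd': node 18→19
i=11 'd': node 19→20
i=12 'c': node 20→21  ** P0@[12:12],P1@[10:12]
i=13 'a': node 21→22  ** P5@[8:13],P6@[12:13]
i=14 'a': node 22→13 (via fail)
i=15 'a': node 13→13 (via fail)
i=16 'b': node 13→14
i=17 'c': node 14→15  ** P0@[17:17]
i=18 'a': node 15→16  ** P6@[17:18]
i=19 'b': node 16→17  ** P4@[14:19]
i=20 'a': node 17→8 (via fail)
i=21 'a': node 8→13 (via fail)
i=22 'a': node 13→13 (via fail)
i=23 'b': node 13→14
i=24 'c': node 14→15  ** P0@[24:24]
i=25 'a': node 15→16  ** P6@[24:25]
i=26 'b': node 16→17  ** P4@[21:26]
i=27 'b': node 17→7 (via fail)
i=28 'b': node 7→7 (via fail)
i=29 'd': node 7→2 (via fail)

Matches: [[0,0],[4,0],[6,2],[12,0],[12,1],[13,5],[13,6],[17,0],[18,6],[19,4],[24,0],[25,6],[26,4]]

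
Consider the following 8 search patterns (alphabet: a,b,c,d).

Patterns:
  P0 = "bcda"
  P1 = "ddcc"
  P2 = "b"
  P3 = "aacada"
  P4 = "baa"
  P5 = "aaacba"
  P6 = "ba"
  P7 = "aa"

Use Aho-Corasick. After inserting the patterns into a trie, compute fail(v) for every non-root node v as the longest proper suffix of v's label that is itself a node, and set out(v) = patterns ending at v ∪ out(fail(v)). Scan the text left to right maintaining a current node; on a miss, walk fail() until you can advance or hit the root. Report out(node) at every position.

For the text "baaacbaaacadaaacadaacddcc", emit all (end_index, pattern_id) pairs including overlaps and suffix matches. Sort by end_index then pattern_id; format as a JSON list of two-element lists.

Build automaton:
Trie nodes:
  0='ε' goto a→9 b→1 d→5
  1='b' goto a→15 c→2  ←P2
  2='bc' goto d→3
  3='bcd' goto a→4
  4='bcda' goto ·  ←P0
  5='d' goto d→6
  6='dd' goto c→7
  7='ddc' goto c→8
  8='ddcc' goto ·  ←P1
  9='a' goto a→10
  10='aa' goto a→17 c→11  ←P7
  11='aac' goto a→12
  12='aaca' goto d→13
  13='aacad' goto a→14
  14='aacada' goto ·  ←P3
  15='ba' goto a→16  ←P6
  16='baa' goto ·  ←P4
  17='aaa' goto c→18
  18='aaac' goto b→19
  19='aaacb' goto a→20
  20='aaacba' goto ·  ←P5

Failure links (BFS by depth):
  n1('b'): parent n0 fail=0; on 'b' 0 → fail=0;  out {2}∪∅={2}
  n5('d'): parent n0 fail=0; on 'd' 0 → fail=0;  out ∅∪∅=∅
  n9('a'): parent n0 fail=0; on 'a' 0 → fail=0;  out ∅∪∅=∅
  n2('bc'): parent n1 fail=0; on 'c' 0 → fail=0;  out ∅∪∅=∅
  n6('dd'): parent n5 fail=0; on 'd' 0 → fail=5;  out ∅∪∅=∅
  n10('aa'): parent n9 fail=0; on 'a' 0 → fail=9;  out {7}∪∅={7}
  n15('ba'): parent n1 fail=0; on 'a' 0 → fail=9;  out {6}∪∅={6}
  n3('bcd'): parent n2 fail=0; on 'd' 0 → fail=5;  out ∅∪∅=∅
  n7('ddc'): parent n6 fail=5; on 'c' 5→0 → fail=0;  out ∅∪∅=∅
  n11('aac'): parent n10 fail=9; on 'c' 9→0 → fail=0;  out ∅∪∅=∅
  n16('baa'): parent n15 fail=9; on 'a' 9 → fail=10;  out {4}∪{7}={4,7}
  n17('aaa'): parent n10 fail=9; on 'a' 9 → fail=10;  out ∅∪{7}={7}
  n4('bcda'): parent n3 fail=5; on 'a' 5→0 → fail=9;  out {0}∪∅={0}
  n8('ddcc'): parent n7 fail=0; on 'c' 0 → fail=0;  out {1}∪∅={1}
  n12('aaca'): parent n11 fail=0; on 'a' 0 → fail=9;  out ∅∪∅=∅
  n18('aaac'): parent n17 fail=10; on 'c' 10 → fail=11;  out ∅∪∅=∅
  n13('aacad'): parent n12 fail=9; on 'd' 9→0 → fail=5;  out ∅∪∅=∅
  n19('aaacb'): parent n18 fail=11; on 'b' 11→0 → fail=1;  out ∅∪{2}={2}
  n14('aacada'): parent n13 fail=5; on 'a' 5→0 → fail=9;  out {3}∪∅={3}
  n20('aaacba'): parent n19 fail=1; on 'a' 1 → fail=15;  out {5}∪{6}={5,6}

Scan:
[0] read 'b'  n0⇒n1  ** P2@[0:0]
[1] read 'a'  n1⇒n15  ** P6@[0:1]
[2] read 'a'  n15⇒n16  ** P4@[0:2],P7@[1:2]
[3] read 'a'  n16⇒n17 ·f  ** P7@[2:3]
[4] read 'c'  n17⇒n18
[5] read 'b'  n18⇒n19  ** P2@[5:5]
[6] read 'a'  n19⇒n20  ** P5@[1:6],P6@[5:6]
[7] read 'a'  n20⇒n16 ·f  ** P4@[5:7],P7@[6:7]
[8] read 'a'  n16⇒n17 ·f  ** P7@[7:8]
[9] read 'c'  n17⇒n18
[10] read 'a'  n18⇒n12 ·f
[11] read 'd'  n12⇒n13
[12] read 'a'  n13⇒n14  ** P3@[7:12]
[13] read 'a'  n14⇒n10 ·f  ** P7@[12:13]
[14] read 'a'  n10⇒n17  ** P7@[13:14]
[15] read 'c'  n17⇒n18
[16] read 'a'  n18⇒n12 ·f
[17] read 'd'  n12⇒n13
[18] read 'a'  n13⇒n14  ** P3@[13:18]
[19] read 'a'  n14⇒n10 ·f  ** P7@[18:19]
[20] read 'c'  n10⇒n11
[21] read 'd'  n11⇒n5 ·f
[22] read 'd'  n5⇒n6
[23] read 'c'  n6⇒n7
[24] read 'c'  n7⇒n8  ** P1@[21:24]

Matches: [[0,2],[1,6],[2,4],[2,7],[3,7],[5,2],[6,5],[6,6],[7,4],[7,7],[8,7],[12,3],[13,7],[14,7],[18,3],[19,7],[24,1]]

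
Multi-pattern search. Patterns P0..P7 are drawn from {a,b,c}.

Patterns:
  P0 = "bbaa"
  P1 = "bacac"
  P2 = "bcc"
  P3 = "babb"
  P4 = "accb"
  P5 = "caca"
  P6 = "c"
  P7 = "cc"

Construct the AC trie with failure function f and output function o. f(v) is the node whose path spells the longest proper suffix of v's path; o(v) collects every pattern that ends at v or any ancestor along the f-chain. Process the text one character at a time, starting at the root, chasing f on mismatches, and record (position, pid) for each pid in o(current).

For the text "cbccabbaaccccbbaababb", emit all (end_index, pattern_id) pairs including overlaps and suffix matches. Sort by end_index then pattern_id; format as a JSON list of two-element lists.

Construct AC machine:
Trie (insert patterns):
  n0 'ε': a→13 b→1 c→17
  n1 'b': a→5 b→2 c→9
  n2 'bb': a→3
  n3 'bba': a→4
  n4 'bbaa': ·  [P0 ends]
  n5 'ba': b→11 c→6
  n6 'bac': a→7
  n7 'baca': c→8
  n8 'bacac': ·  [P1 ends]
  n9 'bc': c→10
  n10 'bcc': ·  [P2 ends]
  n11 'bab': b→12
  n12 'babb': ·  [P3 ends]
  n13 'a': c→14
  n14 'ac': c→15
  n15 'acc': b→16
  n16 'accb': ·  [P4 ends]
  n17 'c': a→18 c→21  [P6 ends]
  n18 'ca': c→19
  n19 'cac': a→20
  n20 'caca': ·  [P5 ends]
  n21 'cc': ·  [P7 ends]

Failure links (BFS by depth):
  n1('b'): parent n0 fail=0; on 'b' 0 → fail=0;  out ∅∪∅=∅
  n13('a'): parent n0 fail=0; on 'a' 0 → fail=0;  out ∅∪∅=∅
  n17('c'): parent n0 fail=0; on 'c' 0 → fail=0;  out {6}∪∅={6}
  n2('bb'): parent n1 fail=0; on 'b' 0 → fail=1;  out ∅∪∅=∅
  n5('ba'): parent n1 fail=0; on 'a' 0 → fail=13;  out ∅∪∅=∅
  n9('bc'): parent n1 fail=0; on 'c' 0 → fail=17;  out ∅∪{6}={6}
  n14('ac'): parent n13 fail=0; on 'c' 0 → fail=17;  out ∅∪{6}={6}
  n18('ca'): parent n17 fail=0; on 'a' 0 → fail=13;  out ∅∪∅=∅
  n21('cc'): parent n17 fail=0; on 'c' 0 → fail=17;  out {7}∪{6}={6,7}
  n3('bba'): parent n2 fail=1; on 'a' 1 → fail=5;  out ∅∪∅=∅
  n6('bac'): parent n5 fail=13; on 'c' 13 → fail=14;  out ∅∪{6}={6}
  n10('bcc'): parent n9 fail=17; on 'c' 17 → fail=21;  out {2}∪{6,7}={2,6,7}
  n11('bab'): parent n5 fail=13; on 'b' 13→0 → fail=1;  out ∅∪∅=∅
  n15('acc'): parent n14 fail=17; on 'c' 17 → fail=21;  out ∅∪{6,7}={6,7}
  n19('cac'): parent n18 fail=13; on 'c' 13 → fail=14;  out ∅∪{6}={6}
  n4('bbaa'): parent n3 fail=5; on 'a' 5→13→0 → fail=13;  out {0}∪∅={0}
  n7('baca'): parent n6 fail=14; on 'a' 14→17 → fail=18;  out ∅∪∅=∅
  n12('babb'): parent n11 fail=1; on 'b' 1 → fail=2;  out {3}∪∅={3}
  n16('accb'): parent n15 fail=21; on 'b' 21→17→0 → fail=1;  out {4}∪∅={4}
  n20('caca'): parent n19 fail=14; on 'a' 14→17 → fail=18;  out {5}∪∅={5}
  n8('bacac'): parent n7 fail=18; on 'c' 18 → fail=19;  out {1}∪{6}={1,6}

Scan:
pos 0 'c': at 17  emit P6@[0:0]
pos 1 'b': at 1 ·f
pos 2 'c': at 9  emit P6@[2:2]
pos 3 'c': at 10  emit P2@[1:3],P6@[3:3],P7@[2:3]
pos 4 'a': at 18 ·f
pos 5 'b': at 1 ·f
pos 6 'b': at 2
pos 7 'a': at 3
pos 8 'a': at 4  emit P0@[5:8]
pos 9 'c': at 14 ·f  emit P6@[9:9]
pos 10 'c': at 15  emit P6@[10:10],P7@[9:10]
pos 11 'c': at 21 ·f  emit P6@[11:11],P7@[10:11]
pos 12 'c': at 21 ·f  emit P6@[12:12],P7@[11:12]
pos 13 'b': at 1 ·f
pos 14 'b': at 2
pos 15 'a': at 3
pos 16 'a': at 4  emit P0@[13:16]
pos 17 'b': at 1 ·f
pos 18 'a': at 5
pos 19 'b': at 11
pos 20 'b': at 12  emit P3@[17:20]

Result: [[0,6],[2,6],[3,2],[3,6],[3,7],[8,0],[9,6],[10,6],[10,7],[11,6],[11,7],[12,6],[12,7],[16,0],[20,3]]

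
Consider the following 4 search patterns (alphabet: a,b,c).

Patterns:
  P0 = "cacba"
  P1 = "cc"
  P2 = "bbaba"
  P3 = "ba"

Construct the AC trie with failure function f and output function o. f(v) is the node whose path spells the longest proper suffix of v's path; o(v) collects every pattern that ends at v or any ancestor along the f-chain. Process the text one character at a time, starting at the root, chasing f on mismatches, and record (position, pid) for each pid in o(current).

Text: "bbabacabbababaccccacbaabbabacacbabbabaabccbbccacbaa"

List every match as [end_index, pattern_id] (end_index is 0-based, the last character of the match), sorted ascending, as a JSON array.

Construct AC machine:
Trie (insert patterns):
  n0 'ε': b→7 c→1
  n1 'c': a→2 c→6
  n2 'ca': c→3
  n3 'cac': b→4
  n4 'cacb': a→5
  n5 'cacba': ·  ←P0
  n6 'cc': ·  ←P1
  n7 'b': a→12 b→8
  n8 'bb': a→9
  n9 'bba': b→10
  n10 'bbab': a→11
  n11 'bbaba': ·  ←P2
  n12 'ba': ·  ←P3

BFS fail/out derivation:
  fail(1) 'c': from fail(0)=0 chase 'c': 0 ⇒ 0;  out=∅∪out(0)=∅
  fail(7) 'b': from fail(0)=0 chase 'b': 0 ⇒ 0;  out=∅∪out(0)=∅
  fail(2) 'ca': from fail(1)=0 chase 'a': 0 ⇒ 0;  out=∅∪out(0)=∅
  fail(6) 'cc': from fail(1)=0 chase 'c': 0 ⇒ 1;  out={1}∪out(1)={1}
  fail(8) 'bb': from fail(7)=0 chase 'b': 0 ⇒ 7;  out=∅∪out(7)=∅
  fail(12) 'ba': from fail(7)=0 chase 'a': 0 ⇒ 0;  out={3}∪out(0)={3}
  fail(3) 'cac': from fail(2)=0 chase 'c': 0 ⇒ 1;  out=∅∪out(1)=∅
  fail(9) 'bba': from fail(8)=7 chase 'a': 7 ⇒ 12;  out=∅∪out(12)={3}
  fail(4) 'cacb': from fail(3)=1 chase 'b': 1→0 ⇒ 7;  out=∅∪out(7)=∅
  fail(10) 'bbab': from fail(9)=12 chase 'b': 12→0 ⇒ 7;  out=∅∪out(7)=∅
  fail(5) 'cacba': from fail(4)=7 chase 'a': 7 ⇒ 12;  out={0}∪out(12)={0,3}
  fail(11) 'bbaba': from fail(10)=7 chase 'a': 7 ⇒ 12;  out={2}∪out(12)={2,3}

Text stream:
[0] read 'b'  n0⇒n7
[1] read 'b'  n7⇒n8
[2] read 'a'  n8⇒n9  ** P3@[1:2]
[3] read 'b'  n9⇒n10
[4] read 'a'  n10⇒n11  ** P2@[0:4],P3@[3:4]
[5] read 'c'  n11⇒n1 (fail-walked)
[6] read 'a'  n1⇒n2
[7] read 'b'  n2⇒n7 (fail-walked)
[8] read 'b'  n7⇒n8
[9] read 'a'  n8⇒n9  ** P3@[8:9]
[10] read 'b'  n9⇒n10
[11] read 'a'  n10⇒n11  ** P2@[7:11],P3@[10:11]
[12] read 'b'  n11⇒n7 (fail-walked)
[13] read 'a'  n7⇒n12  ** P3@[12:13]
[14] read 'c'  n12⇒n1 (fail-walked)
[15] read 'c'  n1⇒n6  ** P1@[14:15]
[16] read 'c'  n6⇒n6 (fail-walked)  ** P1@[15:16]
[17] read 'c'  n6⇒n6 (fail-walked)  ** P1@[16:17]
[18] read 'a'  n6⇒n2 (fail-walked)
[19] read 'c'  n2⇒n3
[20] read 'b'  n3⇒n4
[21] read 'a'  n4⇒n5  ** P0@[17:21],P3@[20:21]
[22] read 'a'  n5⇒n0 (fail-walked)
[23] read 'b'  n0⇒n7
[24] read 'b'  n7⇒n8
[25] read 'a'  n8⇒n9  ** P3@[24:25]
[26] read 'b'  n9⇒n10
[27] read 'a'  n10⇒n11  ** P2@[23:27],P3@[26:27]
[28] read 'c'  n11⇒n1 (fail-walked)
[29] read 'a'  n1⇒n2
[30] read 'c'  n2⇒n3
[31] read 'b'  n3⇒n4
[32] read 'a'  n4⇒n5  ** P0@[28:32],P3@[31:32]
[33] read 'b'  n5⇒n7 (fail-walked)
[34] read 'b'  n7⇒n8
[35] read 'a'  n8⇒n9  ** P3@[34:35]
[36] read 'b'  n9⇒n10
[37] read 'a'  n10⇒n11  ** P2@[33:37],P3@[36:37]
[38] read 'a'  n11⇒n0 (fail-walked)
[39] read 'b'  n0⇒n7
[40] read 'c'  n7⇒n1 (fail-walked)
[41] read 'c'  n1⇒n6  ** P1@[40:41]
[42] read 'b'  n6⇒n7 (fail-walked)
[43] read 'b'  n7⇒n8
[44] read 'c'  n8⇒n1 (fail-walked)
[45] read 'c'  n1⇒n6  ** P1@[44:45]
[46] read 'a'  n6⇒n2 (fail-walked)
[47] read 'c'  n2⇒n3
[48] read 'b'  n3⇒n4
[49] read 'a'  n4⇒n5  ** P0@[45:49],P3@[48:49]
[50] read 'a'  n5⇒n0 (fail-walked)

All matches (sorted): [[2,3],[4,2],[4,3],[9,3],[11,2],[11,3],[13,3],[15,1],[16,1],[17,1],[21,0],[21,3],[25,3],[27,2],[27,3],[32,0],[32,3],[35,3],[37,2],[37,3],[41,1],[45,1],[49,0],[49,3]]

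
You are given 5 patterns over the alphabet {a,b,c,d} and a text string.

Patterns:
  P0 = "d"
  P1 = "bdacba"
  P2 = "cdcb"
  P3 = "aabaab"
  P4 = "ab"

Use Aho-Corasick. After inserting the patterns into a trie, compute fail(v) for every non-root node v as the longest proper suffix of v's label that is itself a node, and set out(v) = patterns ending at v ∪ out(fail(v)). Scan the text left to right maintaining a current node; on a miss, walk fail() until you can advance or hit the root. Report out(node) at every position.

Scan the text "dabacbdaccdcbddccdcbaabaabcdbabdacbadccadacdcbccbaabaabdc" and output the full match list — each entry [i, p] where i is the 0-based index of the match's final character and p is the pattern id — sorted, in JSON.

Construct AC machine:
Trie nodes:
  n0 'ε': a→12 b→2 c→8 d→1
  n1 'd': ·  ←P0
  n2 'b': d→3
  n3 'bd': a→4
  n4 'bda': c→5
  n5 'bdac': b→6
  n6 'bdacb': a→7
  n7 'bdacba': ·  ←P1
  n8 'c': d→9
  n9 'cd': c→10
  n10 'cdc': b→11
  n11 'cdcb': ·  ←P2
  n12 'a': a→13 b→18
  n13 'aa': b→14
  n14 'aab': a→15
  n15 'aaba': a→16
  n16 'aabaa': b→17
  n17 'aabaab': ·  ←P3
  n18 'ab': ·  ←P4

Failure links (BFS by depth):
  fail(1) 'd': from fail(0)=0 chase 'd': 0 ⇒ 0;  out={0}∪out(0)={0}
  fail(2) 'b': from fail(0)=0 chase 'b': 0 ⇒ 0;  out=∅∪out(0)=∅
  fail(8) 'c': from fail(0)=0 chase 'c': 0 ⇒ 0;  out=∅∪out(0)=∅
  fail(12) 'a': from fail(0)=0 chase 'a': 0 ⇒ 0;  out=∅∪out(0)=∅
  fail(3) 'bd': from fail(2)=0 chase 'd': 0 ⇒ 1;  out=∅∪out(1)={0}
  fail(9) 'cd': from fail(8)=0 chase 'd': 0 ⇒ 1;  out=∅∪out(1)={0}
  fail(13) 'aa': from fail(12)=0 chase 'a': 0 ⇒ 12;  out=∅∪out(12)=∅
  fail(18) 'ab': from fail(12)=0 chase 'b': 0 ⇒ 2;  out={4}∪out(2)={4}
  fail(4) 'bda': from fail(3)=1 chase 'a': 1→0 ⇒ 12;  out=∅∪out(12)=∅
  fail(10) 'cdc': from fail(9)=1 chase 'c': 1→0 ⇒ 8;  out=∅∪out(8)=∅
  fail(14) 'aab': from fail(13)=12 chase 'b': 12 ⇒ 18;  out=∅∪out(18)={4}
  fail(5) 'bdac': from fail(4)=12 chase 'c': 12→0 ⇒ 8;  out=∅∪out(8)=∅
  fail(11) 'cdcb': from fail(10)=8 chase 'b': 8→0 ⇒ 2;  out={2}∪out(2)={2}
  fail(15) 'aaba': from fail(14)=18 chase 'a': 18→2→0 ⇒ 12;  out=∅∪out(12)=∅
  fail(6) 'bdacb': from fail(5)=8 chase 'b': 8→0 ⇒ 2;  out=∅∪out(2)=∅
  fail(16) 'aabaa': from fail(15)=12 chase 'a': 12 ⇒ 13;  out=∅∪out(13)=∅
  fail(7) 'bdacba': from fail(6)=2 chase 'a': 2→0 ⇒ 12;  out={1}∪out(12)={1}
  fail(17) 'aabaab': from fail(16)=13 chase 'b': 13 ⇒ 14;  out={3}∪out(14)={3,4}

Run:
[0] read 'd'  n0⇒n1  → match P0@[0:0]
[1] read 'a'  n1⇒n12 ·f
[2] read 'b'  n12⇒n18  → match P4@[1:2]
[3] read 'a'  n18⇒n12 ·f
[4] read 'c'  n12⇒n8 ·f
[5] read 'b'  n8⇒n2 ·f
[6] read 'd'  n2⇒n3  → match P0@[6:6]
[7] read 'a'  n3⇒n4
[8] read 'c'  n4⇒n5
[9] read 'c'  n5⇒n8 ·f
[10] read 'd'  n8⇒n9  → match P0@[10:10]
[11] read 'c'  n9⇒n10
[12] read 'b'  n10⇒n11  → match P2@[9:12]
[13] read 'd'  n11⇒n3 ·f  → match P0@[13:13]
[14] read 'd'  n3⇒n1 ·f  → match P0@[14:14]
[15] read 'c'  n1⇒n8 ·f
[16] read 'c'  n8⇒n8 ·f
[17] read 'd'  n8⇒n9  → match P0@[17:17]
[18] read 'c'  n9⇒n10
[19] read 'b'  n10⇒n11  → match P2@[16:19]
[20] read 'a'  n11⇒n12 ·f
[21] read 'a'  n12⇒n13
[22] read 'b'  n13⇒n14  → match P4@[21:22]
[23] read 'a'  n14⇒n15
[24] read 'a'  n15⇒n16
[25] read 'b'  n16⇒n17  → match P3@[20:25],P4@[24:25]
[26] read 'c'  n17⇒n8 ·f
[27] read 'd'  n8⇒n9  → match P0@[27:27]
[28] read 'b'  n9⇒n2 ·f
[29] read 'a'  n2⇒n12 ·f
[30] read 'b'  n12⇒n18  → match P4@[29:30]
[31] read 'd'  n18⇒n3 ·f  → match P0@[31:31]
[32] read 'a'  n3⇒n4
[33] read 'c'  n4⇒n5
[34] read 'b'  n5⇒n6
[35] read 'a'  n6⇒n7  → match P1@[30:35]
[36] read 'd'  n7⇒n1 ·f  → match P0@[36:36]
[37] read 'c'  n1⇒n8 ·f
[38] read 'c'  n8⇒n8 ·f
[39] read 'a'  n8⇒n12 ·f
[40] read 'd'  n12⇒n1 ·f  → match P0@[40:40]
[41] read 'a'  n1⇒n12 ·f
[42] read 'c'  n12⇒n8 ·f
[43] read 'd'  n8⇒n9  → match P0@[43:43]
[44] read 'c'  n9⇒n10
[45] read 'b'  n10⇒n11  → match P2@[42:45]
[46] read 'c'  n11⇒n8 ·f
[47] read 'c'  n8⇒n8 ·f
[48] read 'b'  n8⇒n2 ·f
[49] read 'a'  n2⇒n12 ·f
[50] read 'a'  n12⇒n13
[51] read 'b'  n13⇒n14  → match P4@[50:51]
[52] read 'a'  n14⇒n15
[53] read 'a'  n15⇒n16
[54] read 'b'  n16⇒n17  → match P3@[49:54],P4@[53:54]
[55] read 'd'  n17⇒n3 ·f  → match P0@[55:55]
[56] read 'c'  n3⇒n8 ·f

Matches: [[0,0],[2,4],[6,0],[10,0],[12,2],[13,0],[14,0],[17,0],[19,2],[22,4],[25,3],[25,4],[27,0],[30,4],[31,0],[35,1],[36,0],[40,0],[43,0],[45,2],[51,4],[54,3],[54,4],[55,0]]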